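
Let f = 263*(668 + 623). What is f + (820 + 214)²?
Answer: 1408689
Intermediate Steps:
f = 339533 (f = 263*1291 = 339533)
f + (820 + 214)² = 339533 + (820 + 214)² = 339533 + 1034² = 339533 + 1069156 = 1408689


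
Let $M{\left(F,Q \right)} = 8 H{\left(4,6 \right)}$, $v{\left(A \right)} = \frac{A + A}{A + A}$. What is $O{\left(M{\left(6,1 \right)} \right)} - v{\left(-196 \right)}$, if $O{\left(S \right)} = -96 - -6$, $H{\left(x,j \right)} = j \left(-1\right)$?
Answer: $-91$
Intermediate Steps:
$v{\left(A \right)} = 1$ ($v{\left(A \right)} = \frac{2 A}{2 A} = 2 A \frac{1}{2 A} = 1$)
$H{\left(x,j \right)} = - j$
$M{\left(F,Q \right)} = -48$ ($M{\left(F,Q \right)} = 8 \left(\left(-1\right) 6\right) = 8 \left(-6\right) = -48$)
$O{\left(S \right)} = -90$ ($O{\left(S \right)} = -96 + 6 = -90$)
$O{\left(M{\left(6,1 \right)} \right)} - v{\left(-196 \right)} = -90 - 1 = -91$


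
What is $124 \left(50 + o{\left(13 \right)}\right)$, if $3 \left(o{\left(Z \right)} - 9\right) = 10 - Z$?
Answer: $7192$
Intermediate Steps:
$o{\left(Z \right)} = \frac{37}{3} - \frac{Z}{3}$ ($o{\left(Z \right)} = 9 + \frac{10 - Z}{3} = 9 - \left(- \frac{10}{3} + \frac{Z}{3}\right) = \frac{37}{3} - \frac{Z}{3}$)
$124 \left(50 + o{\left(13 \right)}\right) = 124 \left(50 + \left(\frac{37}{3} - \frac{13}{3}\right)\right) = 124 \left(50 + 8\right) = 124 \cdot 58 = 7192$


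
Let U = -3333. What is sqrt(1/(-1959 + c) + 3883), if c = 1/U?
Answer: sqrt(844599644782663)/466382 ≈ 62.314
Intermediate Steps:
c = -1/3333 (c = 1/(-3333) = -1/3333 ≈ -0.00030003)
sqrt(1/(-1959 + c) + 3883) = sqrt(1/(-1959 - 1/3333) + 3883) = sqrt(1/(-6529348/3333) + 3883) = sqrt(-3333/6529348 + 3883) = sqrt(25353454951/6529348) = sqrt(844599644782663)/466382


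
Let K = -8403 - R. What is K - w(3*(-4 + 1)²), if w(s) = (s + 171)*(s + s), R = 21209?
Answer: -40304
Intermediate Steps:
w(s) = 2*s*(171 + s) (w(s) = (171 + s)*(2*s) = 2*s*(171 + s))
K = -29612 (K = -8403 - 1*21209 = -8403 - 21209 = -29612)
K - w(3*(-4 + 1)²) = -29612 - 2*3*(-4 + 1)²*(171 + 3*(-4 + 1)²) = -29612 - 2*3*(-3)²*(171 + 3*(-3)²) = -29612 - 2*3*9*(171 + 3*9) = -29612 - 2*27*(171 + 27) = -29612 - 2*27*198 = -29612 - 1*10692 = -29612 - 10692 = -40304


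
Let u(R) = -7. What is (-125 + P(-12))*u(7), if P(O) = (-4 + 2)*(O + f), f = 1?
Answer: 721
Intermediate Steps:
P(O) = -2 - 2*O (P(O) = (-4 + 2)*(O + 1) = -2*(1 + O) = -2 - 2*O)
(-125 + P(-12))*u(7) = (-125 + (-2 - 2*(-12)))*(-7) = (-125 + (-2 + 24))*(-7) = (-125 + 22)*(-7) = -103*(-7) = 721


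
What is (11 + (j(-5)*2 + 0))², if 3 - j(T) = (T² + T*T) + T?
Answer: 5329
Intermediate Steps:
j(T) = 3 - T - 2*T² (j(T) = 3 - ((T² + T*T) + T) = 3 - ((T² + T²) + T) = 3 - (2*T² + T) = 3 - (T + 2*T²) = 3 + (-T - 2*T²) = 3 - T - 2*T²)
(11 + (j(-5)*2 + 0))² = (11 + ((3 - 1*(-5) - 2*(-5)²)*2 + 0))² = (11 + ((3 + 5 - 2*25)*2 + 0))² = (11 + ((3 + 5 - 50)*2 + 0))² = (11 + (-42*2 + 0))² = (11 + (-84 + 0))² = (11 - 84)² = (-73)² = 5329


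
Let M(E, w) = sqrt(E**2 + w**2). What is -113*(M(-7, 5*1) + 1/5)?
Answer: -113/5 - 113*sqrt(74) ≈ -994.66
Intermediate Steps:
-113*(M(-7, 5*1) + 1/5) = -113*(sqrt((-7)**2 + (5*1)**2) + 1/5) = -113*(sqrt(49 + 5**2) + 1/5) = -113*(sqrt(49 + 25) + 1/5) = -113*(sqrt(74) + 1/5) = -113*(1/5 + sqrt(74)) = -113/5 - 113*sqrt(74)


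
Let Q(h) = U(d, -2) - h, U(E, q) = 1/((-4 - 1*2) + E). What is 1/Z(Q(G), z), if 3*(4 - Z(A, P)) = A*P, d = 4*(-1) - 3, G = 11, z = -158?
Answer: -13/7532 ≈ -0.0017260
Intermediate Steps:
d = -7 (d = -4 - 3 = -7)
U(E, q) = 1/(-6 + E) (U(E, q) = 1/((-4 - 2) + E) = 1/(-6 + E))
Q(h) = -1/13 - h (Q(h) = 1/(-6 - 7) - h = 1/(-13) - h = -1/13 - h)
Z(A, P) = 4 - A*P/3
1/Z(Q(G), z) = 1/(4 - ⅓*(-1/13 - 1*11)*(-158)) = 1/(4 - ⅓*(-1/13 - 11)*(-158)) = 1/(4 - ⅓*(-144/13)*(-158)) = 1/(4 - 7584/13) = 1/(-7532/13) = -13/7532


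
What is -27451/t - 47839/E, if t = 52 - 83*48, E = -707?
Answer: 207510805/2779924 ≈ 74.646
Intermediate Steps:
t = -3932 (t = 52 - 3984 = -3932)
-27451/t - 47839/E = -27451/(-3932) - 47839/(-707) = -27451*(-1/3932) - 47839*(-1/707) = 27451/3932 + 47839/707 = 207510805/2779924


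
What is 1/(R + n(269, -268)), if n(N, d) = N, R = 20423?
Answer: 1/20692 ≈ 4.8328e-5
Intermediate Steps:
1/(R + n(269, -268)) = 1/(20423 + 269) = 1/20692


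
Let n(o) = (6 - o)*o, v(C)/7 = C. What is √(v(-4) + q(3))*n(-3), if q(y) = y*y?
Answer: -27*I*√19 ≈ -117.69*I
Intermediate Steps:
v(C) = 7*C
q(y) = y²
n(o) = o*(6 - o)
√(v(-4) + q(3))*n(-3) = √(7*(-4) + 3²)*(-3*(6 - 1*(-3))) = √(-28 + 9)*(-3*(6 + 3)) = √(-19)*(-3*9) = (I*√19)*(-27) = -27*I*√19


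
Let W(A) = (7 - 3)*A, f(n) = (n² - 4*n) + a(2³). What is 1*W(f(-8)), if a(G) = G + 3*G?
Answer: 512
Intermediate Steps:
a(G) = 4*G
f(n) = 32 + n² - 4*n (f(n) = (n² - 4*n) + 4*2³ = (n² - 4*n) + 4*8 = (n² - 4*n) + 32 = 32 + n² - 4*n)
W(A) = 4*A
1*W(f(-8)) = 1*(4*(32 + (-8)² - 4*(-8))) = 1*(4*(32 + 64 + 32)) = 1*(4*128) = 1*512 = 512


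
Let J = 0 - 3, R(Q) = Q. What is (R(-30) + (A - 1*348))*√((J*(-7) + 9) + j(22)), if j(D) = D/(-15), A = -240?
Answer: -412*√1605/5 ≈ -3301.1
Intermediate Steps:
J = -3
j(D) = -D/15 (j(D) = D*(-1/15) = -D/15)
(R(-30) + (A - 1*348))*√((J*(-7) + 9) + j(22)) = (-30 + (-240 - 1*348))*√((-3*(-7) + 9) - 1/15*22) = (-30 + (-240 - 348))*√((21 + 9) - 22/15) = (-30 - 588)*√(30 - 22/15) = -412*√1605/5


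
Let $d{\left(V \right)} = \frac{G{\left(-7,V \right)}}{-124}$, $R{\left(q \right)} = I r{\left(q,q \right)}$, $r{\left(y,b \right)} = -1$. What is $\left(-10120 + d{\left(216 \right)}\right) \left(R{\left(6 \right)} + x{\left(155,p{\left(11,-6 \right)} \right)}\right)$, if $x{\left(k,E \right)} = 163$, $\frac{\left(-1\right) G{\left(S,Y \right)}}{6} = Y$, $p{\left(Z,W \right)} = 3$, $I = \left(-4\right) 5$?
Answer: $- \frac{57351468}{31} \approx -1.85 \cdot 10^{6}$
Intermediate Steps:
$I = -20$
$G{\left(S,Y \right)} = - 6 Y$
$R{\left(q \right)} = 20$ ($R{\left(q \right)} = \left(-20\right) \left(-1\right) = 20$)
$d{\left(V \right)} = \frac{3 V}{62}$ ($d{\left(V \right)} = \frac{\left(-6\right) V}{-124} = - 6 V \left(- \frac{1}{124}\right) = \frac{3 V}{62}$)
$\left(-10120 + d{\left(216 \right)}\right) \left(R{\left(6 \right)} + x{\left(155,p{\left(11,-6 \right)} \right)}\right) = \left(-10120 + \frac{3}{62} \cdot 216\right) \left(20 + 163\right) = \left(-10120 + \frac{324}{31}\right) 183 = \left(- \frac{313396}{31}\right) 183 = - \frac{57351468}{31}$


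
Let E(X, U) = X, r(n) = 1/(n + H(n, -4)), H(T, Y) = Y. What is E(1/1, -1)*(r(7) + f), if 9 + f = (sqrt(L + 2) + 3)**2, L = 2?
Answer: 49/3 ≈ 16.333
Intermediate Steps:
r(n) = 1/(-4 + n) (r(n) = 1/(n - 4) = 1/(-4 + n))
f = 16 (f = -9 + (sqrt(2 + 2) + 3)**2 = -9 + (sqrt(4) + 3)**2 = -9 + (2 + 3)**2 = -9 + 5**2 = -9 + 25 = 16)
E(1/1, -1)*(r(7) + f) = (1/(-4 + 7) + 16)/1 = 1*(1/3 + 16) = 1*(49/3) = 49/3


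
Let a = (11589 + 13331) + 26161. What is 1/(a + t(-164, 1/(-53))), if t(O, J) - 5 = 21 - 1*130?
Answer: 1/50977 ≈ 1.9617e-5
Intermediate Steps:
a = 51081 (a = 24920 + 26161 = 51081)
t(O, J) = -104 (t(O, J) = 5 + (21 - 1*130) = 5 + (21 - 130) = 5 - 109 = -104)
1/(a + t(-164, 1/(-53))) = 1/(51081 - 104) = 1/50977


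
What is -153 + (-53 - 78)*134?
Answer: -17707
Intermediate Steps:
-153 + (-53 - 78)*134 = -153 - 131*134 = -153 - 17554 = -17707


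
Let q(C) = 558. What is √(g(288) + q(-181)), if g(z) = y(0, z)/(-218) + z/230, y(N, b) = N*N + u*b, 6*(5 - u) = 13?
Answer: √87285040710/12535 ≈ 23.569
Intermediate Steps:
u = 17/6 (u = 5 - ⅙*13 = 5 - 13/6 = 17/6 ≈ 2.8333)
y(N, b) = N² + 17*b/6 (y(N, b) = N*N + 17*b/6 = N² + 17*b/6)
g(z) = -1301*z/150420 (g(z) = (0² + 17*z/6)/(-218) + z/230 = (0 + 17*z/6)*(-1/218) + z*(1/230) = (17*z/6)*(-1/218) + z/230 = -17*z/1308 + z/230 = -1301*z/150420)
√(g(288) + q(-181)) = √(-1301/150420*288 + 558) = √(-31224/12535 + 558) = √(6963306/12535) = √87285040710/12535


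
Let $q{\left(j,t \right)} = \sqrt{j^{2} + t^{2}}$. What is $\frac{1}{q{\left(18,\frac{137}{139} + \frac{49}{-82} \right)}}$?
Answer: $\frac{11398 \sqrt{9967297}}{647874305} \approx 0.055543$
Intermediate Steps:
$\frac{1}{q{\left(18,\frac{137}{139} + \frac{49}{-82} \right)}} = \frac{1}{\sqrt{18^{2} + \left(\frac{137}{139} + \frac{49}{-82}\right)^{2}}} = \frac{1}{\sqrt{324 + \left(137 \cdot \frac{1}{139} + 49 \left(- \frac{1}{82}\right)\right)^{2}}} = \frac{1}{\sqrt{324 + \left(\frac{137}{139} - \frac{49}{82}\right)^{2}}} = \frac{1}{\sqrt{324 + \left(\frac{4423}{11398}\right)^{2}}} = \frac{1}{\sqrt{324 + \frac{19562929}{129914404}}} = \frac{1}{\sqrt{\frac{42111829825}{129914404}}} = \frac{1}{\frac{65}{11398} \sqrt{9967297}} = \frac{11398 \sqrt{9967297}}{647874305}$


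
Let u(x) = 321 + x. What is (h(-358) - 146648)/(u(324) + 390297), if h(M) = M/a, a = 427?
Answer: -10436509/27822039 ≈ -0.37512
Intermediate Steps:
h(M) = M/427
(h(-358) - 146648)/(u(324) + 390297) = ((1/427)*(-358) - 146648)/((321 + 324) + 390297) = (-358/427 - 146648)/(645 + 390297) = -62619054/427/390942 = -62619054/427*1/390942 = -10436509/27822039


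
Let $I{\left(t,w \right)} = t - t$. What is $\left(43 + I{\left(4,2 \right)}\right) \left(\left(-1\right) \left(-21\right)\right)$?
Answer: $903$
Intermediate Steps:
$I{\left(t,w \right)} = 0$
$\left(43 + I{\left(4,2 \right)}\right) \left(\left(-1\right) \left(-21\right)\right) = \left(43 + 0\right) \left(\left(-1\right) \left(-21\right)\right) = 43 \cdot 21 = 903$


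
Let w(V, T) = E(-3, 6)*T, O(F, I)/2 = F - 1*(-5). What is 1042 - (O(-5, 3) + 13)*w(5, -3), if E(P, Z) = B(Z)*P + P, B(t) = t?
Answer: 223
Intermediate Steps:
E(P, Z) = P + P*Z (E(P, Z) = Z*P + P = P*Z + P = P + P*Z)
O(F, I) = 10 + 2*F (O(F, I) = 2*(F - 1*(-5)) = 2*(F + 5) = 2*(5 + F) = 10 + 2*F)
w(V, T) = -21*T (w(V, T) = (-3*(1 + 6))*T = (-3*7)*T = -21*T)
1042 - (O(-5, 3) + 13)*w(5, -3) = 1042 - ((10 + 2*(-5)) + 13)*(-21*(-3)) = 1042 - ((10 - 10) + 13)*63 = 1042 - (0 + 13)*63 = 1042 - 13*63 = 1042 - 1*819 = 1042 - 819 = 223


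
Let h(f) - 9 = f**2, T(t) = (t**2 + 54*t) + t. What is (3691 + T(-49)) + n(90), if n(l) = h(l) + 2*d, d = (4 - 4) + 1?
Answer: 11508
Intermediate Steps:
d = 1 (d = 0 + 1 = 1)
T(t) = t**2 + 55*t
h(f) = 9 + f**2
n(l) = 11 + l**2 (n(l) = (9 + l**2) + 2*1 = (9 + l**2) + 2 = 11 + l**2)
(3691 + T(-49)) + n(90) = (3691 - 49*(55 - 49)) + (11 + 90**2) = (3691 - 49*6) + (11 + 8100) = (3691 - 294) + 8111 = 3397 + 8111 = 11508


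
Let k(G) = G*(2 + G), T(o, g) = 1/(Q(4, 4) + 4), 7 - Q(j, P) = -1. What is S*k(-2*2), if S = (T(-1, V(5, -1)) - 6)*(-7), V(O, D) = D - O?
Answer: 994/3 ≈ 331.33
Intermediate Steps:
Q(j, P) = 8 (Q(j, P) = 7 - 1*(-1) = 7 + 1 = 8)
T(o, g) = 1/12 (T(o, g) = 1/(8 + 4) = 1/12)
S = 497/12 (S = (1/12 - 6)*(-7) = -71/12*(-7) = 497/12 ≈ 41.417)
S*k(-2*2) = 497*((-2*2)*(2 - 2*2))/12 = 497*(-4*(2 - 4))/12 = 497*(-4*(-2))/12 = (497/12)*8 = 994/3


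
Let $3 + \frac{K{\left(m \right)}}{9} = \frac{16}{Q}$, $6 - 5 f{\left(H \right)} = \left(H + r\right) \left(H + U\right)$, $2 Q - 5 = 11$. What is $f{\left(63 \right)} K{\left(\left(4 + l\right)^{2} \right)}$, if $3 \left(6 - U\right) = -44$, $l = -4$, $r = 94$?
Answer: $\frac{118167}{5} \approx 23633.0$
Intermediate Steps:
$Q = 8$ ($Q = \frac{5}{2} + \frac{1}{2} \cdot 11 = \frac{5}{2} + \frac{11}{2} = 8$)
$U = \frac{62}{3}$ ($U = 6 - - \frac{44}{3} = 6 + \frac{44}{3} = \frac{62}{3} \approx 20.667$)
$f{\left(H \right)} = \frac{6}{5} - \frac{\left(94 + H\right) \left(\frac{62}{3} + H\right)}{5}$ ($f{\left(H \right)} = \frac{6}{5} - \frac{\left(H + 94\right) \left(H + \frac{62}{3}\right)}{5} = \frac{6}{5} - \frac{\left(94 + H\right) \left(\frac{62}{3} + H\right)}{5}$)
$K{\left(m \right)} = -9$ ($K{\left(m \right)} = -27 + 9 \cdot \frac{16}{8} = -27 + 9 \cdot 16 \cdot \frac{1}{8} = -27 + 9 \cdot 2 = -27 + 18 = -9$)
$f{\left(63 \right)} K{\left(\left(4 + l\right)^{2} \right)} = \left(- \frac{1162}{3} - \frac{7224}{5} - \frac{63^{2}}{5}\right) \left(-9\right) = \left(- \frac{1162}{3} - \frac{7224}{5} - \frac{3969}{5}\right) \left(-9\right) = \left(- \frac{39389}{15}\right) \left(-9\right) = \frac{118167}{5}$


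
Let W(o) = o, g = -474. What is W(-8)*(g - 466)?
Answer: 7520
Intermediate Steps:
W(-8)*(g - 466) = -8*(-474 - 466) = -8*(-940) = 7520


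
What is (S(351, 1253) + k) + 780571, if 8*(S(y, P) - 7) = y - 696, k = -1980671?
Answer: -9601089/8 ≈ -1.2001e+6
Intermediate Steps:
S(y, P) = -80 + y/8 (S(y, P) = 7 + (y - 696)/8 = 7 + (-696 + y)/8 = 7 + (-87 + y/8) = -80 + y/8)
(S(351, 1253) + k) + 780571 = ((-80 + (⅛)*351) - 1980671) + 780571 = ((-80 + 351/8) - 1980671) + 780571 = (-289/8 - 1980671) + 780571 = -15845657/8 + 780571 = -9601089/8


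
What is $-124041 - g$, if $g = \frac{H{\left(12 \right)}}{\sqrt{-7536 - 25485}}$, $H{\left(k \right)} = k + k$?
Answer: $-124041 + \frac{8 i \sqrt{3669}}{3669} \approx -1.2404 \cdot 10^{5} + 0.13207 i$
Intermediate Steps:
$H{\left(k \right)} = 2 k$
$g = - \frac{8 i \sqrt{3669}}{3669}$ ($g = \frac{2 \cdot 12}{\sqrt{-7536 - 25485}} = \frac{24}{\sqrt{-33021}} = \frac{24}{3 i \sqrt{3669}} = 24 \left(- \frac{i \sqrt{3669}}{11007}\right) = - \frac{8 i \sqrt{3669}}{3669} \approx - 0.13207 i$)
$-124041 - g = -124041 - - \frac{8 i \sqrt{3669}}{3669} = -124041 + \frac{8 i \sqrt{3669}}{3669}$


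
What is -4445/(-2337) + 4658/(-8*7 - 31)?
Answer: -1166559/22591 ≈ -51.638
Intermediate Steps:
-4445/(-2337) + 4658/(-8*7 - 31) = -4445*(-1/2337) + 4658/(-56 - 31) = 4445/2337 + 4658/(-87) = 4445/2337 + 4658*(-1/87) = 4445/2337 - 4658/87 = -1166559/22591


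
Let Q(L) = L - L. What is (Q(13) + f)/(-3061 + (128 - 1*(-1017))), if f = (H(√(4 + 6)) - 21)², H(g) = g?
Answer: -451/1916 + 21*√10/958 ≈ -0.16607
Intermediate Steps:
Q(L) = 0
f = (-21 + √10)² (f = (√(4 + 6) - 21)² = (√10 - 21)² = (-21 + √10)² ≈ 318.18)
(Q(13) + f)/(-3061 + (128 - 1*(-1017))) = (0 + (21 - √10)²)/(-3061 + (128 - 1*(-1017))) = (21 - √10)²/(-3061 + (128 + 1017)) = (21 - √10)²/(-3061 + 1145) = (21 - √10)²/(-1916) = (21 - √10)²*(-1/1916) = -(21 - √10)²/1916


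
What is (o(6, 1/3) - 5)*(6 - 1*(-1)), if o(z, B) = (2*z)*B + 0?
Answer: -7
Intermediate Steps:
o(z, B) = 2*B*z (o(z, B) = 2*B*z + 0 = 2*B*z)
(o(6, 1/3) - 5)*(6 - 1*(-1)) = (2*(1/3)*6 - 5)*(6 - 1*(-1)) = (2*(1*(1/3))*6 - 5)*(6 + 1) = (2*(1/3)*6 - 5)*7 = (4 - 5)*7 = -1*7 = -7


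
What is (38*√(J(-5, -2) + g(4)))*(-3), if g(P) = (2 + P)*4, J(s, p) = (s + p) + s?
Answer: -228*√3 ≈ -394.91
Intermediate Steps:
J(s, p) = p + 2*s (J(s, p) = (p + s) + s = p + 2*s)
g(P) = 8 + 4*P
(38*√(J(-5, -2) + g(4)))*(-3) = (38*√((-2 + 2*(-5)) + (8 + 4*4)))*(-3) = (38*√((-2 - 10) + (8 + 16)))*(-3) = (38*√(-12 + 24))*(-3) = (38*√12)*(-3) = (38*(2*√3))*(-3) = (76*√3)*(-3) = -228*√3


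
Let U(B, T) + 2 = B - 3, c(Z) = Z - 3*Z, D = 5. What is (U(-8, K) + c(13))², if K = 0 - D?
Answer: 1521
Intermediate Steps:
K = -5 (K = 0 - 1*5 = 0 - 5 = -5)
c(Z) = -2*Z
U(B, T) = -5 + B (U(B, T) = -2 + (B - 3) = -2 + (-3 + B) = -5 + B)
(U(-8, K) + c(13))² = ((-5 - 8) - 2*13)² = (-13 - 26)² = (-39)² = 1521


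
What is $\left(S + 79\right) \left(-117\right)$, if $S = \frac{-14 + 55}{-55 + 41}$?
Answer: $- \frac{124605}{14} \approx -8900.4$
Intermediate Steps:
$S = - \frac{41}{14}$ ($S = \frac{41}{-14} = 41 \left(- \frac{1}{14}\right) = - \frac{41}{14} \approx -2.9286$)
$\left(S + 79\right) \left(-117\right) = \left(- \frac{41}{14} + 79\right) \left(-117\right) = \frac{1065}{14} \left(-117\right) = - \frac{124605}{14}$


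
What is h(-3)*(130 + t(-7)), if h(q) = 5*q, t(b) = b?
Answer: -1845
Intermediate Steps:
h(-3)*(130 + t(-7)) = (5*(-3))*(130 - 7) = -15*123 = -1845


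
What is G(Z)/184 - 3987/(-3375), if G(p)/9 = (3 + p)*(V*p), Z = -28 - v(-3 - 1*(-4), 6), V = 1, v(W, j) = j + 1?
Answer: 482689/8625 ≈ 55.964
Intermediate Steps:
v(W, j) = 1 + j
Z = -35 (Z = -28 - (1 + 6) = -28 - 1*7 = -28 - 7 = -35)
G(p) = 9*p*(3 + p) (G(p) = 9*((3 + p)*(1*p)) = 9*((3 + p)*p) = 9*(p*(3 + p)) = 9*p*(3 + p))
G(Z)/184 - 3987/(-3375) = (9*(-35)*(3 - 35))/184 - 3987/(-3375) = (9*(-35)*(-32))*(1/184) - 3987*(-1/3375) = 10080*(1/184) + 443/375 = 1260/23 + 443/375 = 482689/8625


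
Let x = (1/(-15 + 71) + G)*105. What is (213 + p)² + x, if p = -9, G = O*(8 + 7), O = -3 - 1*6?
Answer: 219543/8 ≈ 27443.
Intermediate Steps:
O = -9 (O = -3 - 6 = -9)
G = -135 (G = -9*(8 + 7) = -9*15 = -135)
x = -113385/8 (x = (1/(-15 + 71) - 135)*105 = (1/56 - 135)*105 = -7559/56*105 = -113385/8 ≈ -14173.)
(213 + p)² + x = (213 - 9)² - 113385/8 = 204² - 113385/8 = 41616 - 113385/8 = 219543/8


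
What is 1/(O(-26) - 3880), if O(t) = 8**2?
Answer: -1/3816 ≈ -0.00026205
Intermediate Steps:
O(t) = 64
1/(O(-26) - 3880) = 1/(64 - 3880) = 1/(-3816) = -1/3816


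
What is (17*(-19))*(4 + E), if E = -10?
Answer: 1938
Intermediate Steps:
(17*(-19))*(4 + E) = (17*(-19))*(4 - 10) = -323*(-6) = 1938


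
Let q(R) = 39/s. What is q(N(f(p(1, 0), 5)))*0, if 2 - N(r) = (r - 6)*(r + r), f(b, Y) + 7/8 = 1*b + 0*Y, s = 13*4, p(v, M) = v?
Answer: 0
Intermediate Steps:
s = 52
f(b, Y) = -7/8 + b (f(b, Y) = -7/8 + (1*b + 0*Y) = -7/8 + (b + 0) = -7/8 + b)
N(r) = 2 - 2*r*(-6 + r) (N(r) = 2 - (r - 6)*(r + r) = 2 - (-6 + r)*2*r = 2 - 2*r*(-6 + r))
q(R) = ¾ (q(R) = 39/52 = 39*(1/52) = ¾)
q(N(f(p(1, 0), 5)))*0 = (¾)*0 = 0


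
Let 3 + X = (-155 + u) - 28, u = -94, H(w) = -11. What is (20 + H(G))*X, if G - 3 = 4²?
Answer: -2520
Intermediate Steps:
G = 19 (G = 3 + 4² = 3 + 16 = 19)
X = -280 (X = -3 + ((-155 - 94) - 28) = -3 + (-249 - 28) = -3 - 277 = -280)
(20 + H(G))*X = (20 - 11)*(-280) = 9*(-280) = -2520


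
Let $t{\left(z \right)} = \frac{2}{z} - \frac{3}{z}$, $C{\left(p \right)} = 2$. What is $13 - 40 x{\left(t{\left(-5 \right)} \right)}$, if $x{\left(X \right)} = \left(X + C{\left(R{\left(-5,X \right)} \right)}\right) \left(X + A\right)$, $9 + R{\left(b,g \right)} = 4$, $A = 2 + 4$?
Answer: $- \frac{2663}{5} \approx -532.6$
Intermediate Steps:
$A = 6$
$R{\left(b,g \right)} = -5$ ($R{\left(b,g \right)} = -9 + 4 = -5$)
$t{\left(z \right)} = - \frac{1}{z}$
$x{\left(X \right)} = \left(2 + X\right) \left(6 + X\right)$ ($x{\left(X \right)} = \left(X + 2\right) \left(X + 6\right) = \left(2 + X\right) \left(6 + X\right)$)
$13 - 40 x{\left(t{\left(-5 \right)} \right)} = 13 - 40 \left(12 + \left(- \frac{1}{-5}\right)^{2} + 8 \left(- \frac{1}{-5}\right)\right) = 13 - 40 \left(12 + \left(\left(-1\right) \left(- \frac{1}{5}\right)\right)^{2} + 8 \left(\left(-1\right) \left(- \frac{1}{5}\right)\right)\right) = 13 - 40 \left(12 + \left(\frac{1}{5}\right)^{2} + 8 \cdot \frac{1}{5}\right) = 13 - 40 \left(12 + \frac{1}{25} + \frac{8}{5}\right) = 13 - \frac{2728}{5} = - \frac{2663}{5}$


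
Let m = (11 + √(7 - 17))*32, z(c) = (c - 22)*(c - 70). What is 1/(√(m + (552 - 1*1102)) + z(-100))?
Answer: 1/(20740 + √2*√(-99 + 16*I*√10)) ≈ 4.8208e-5 - 3.37e-8*I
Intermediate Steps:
z(c) = (-70 + c)*(-22 + c) (z(c) = (-22 + c)*(-70 + c) = (-70 + c)*(-22 + c))
m = 352 + 32*I*√10 (m = (11 + √(-10))*32 = (11 + I*√10)*32 = 352 + 32*I*√10 ≈ 352.0 + 101.19*I)
1/(√(m + (552 - 1*1102)) + z(-100)) = 1/(√((352 + 32*I*√10) + (552 - 1*1102)) + (1540 + (-100)² - 92*(-100))) = 1/(√((352 + 32*I*√10) + (552 - 1102)) + (1540 + 10000 + 9200)) = 1/(√((352 + 32*I*√10) - 550) + 20740) = 1/(√(-198 + 32*I*√10) + 20740) = 1/(20740 + √(-198 + 32*I*√10))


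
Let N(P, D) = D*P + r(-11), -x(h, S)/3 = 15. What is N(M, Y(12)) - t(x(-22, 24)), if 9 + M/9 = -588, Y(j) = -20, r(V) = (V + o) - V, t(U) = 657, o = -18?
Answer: 106785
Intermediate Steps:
x(h, S) = -45 (x(h, S) = -3*15 = -45)
r(V) = -18 (r(V) = (V - 18) - V = (-18 + V) - V = -18)
M = -5373 (M = -81 + 9*(-588) = -81 - 5292 = -5373)
N(P, D) = -18 + D*P (N(P, D) = D*P - 18 = -18 + D*P)
N(M, Y(12)) - t(x(-22, 24)) = (-18 - 20*(-5373)) - 1*657 = (-18 + 107460) - 657 = 107442 - 657 = 106785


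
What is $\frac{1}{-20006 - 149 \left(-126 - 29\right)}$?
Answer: $\frac{1}{3089} \approx 0.00032373$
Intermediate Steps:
$\frac{1}{-20006 - 149 \left(-126 - 29\right)} = \frac{1}{-20006 - -23095} = \frac{1}{-20006 + 23095} = \frac{1}{3089}$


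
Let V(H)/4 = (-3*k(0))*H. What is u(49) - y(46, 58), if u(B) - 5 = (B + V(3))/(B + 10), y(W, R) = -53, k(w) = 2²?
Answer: 3327/59 ≈ 56.390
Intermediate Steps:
k(w) = 4
V(H) = -48*H (V(H) = 4*((-3*4)*H) = 4*(-12*H) = -48*H)
u(B) = 5 + (-144 + B)/(10 + B) (u(B) = 5 + (B - 48*3)/(B + 10) = 5 + (B - 144)/(10 + B) = 5 + (-144 + B)/(10 + B))
u(49) - y(46, 58) = 2*(-47 + 3*49)/(10 + 49) - 1*(-53) = 2*(-47 + 147)/59 + 53 = 2*(1/59)*100 + 53 = 200/59 + 53 = 3327/59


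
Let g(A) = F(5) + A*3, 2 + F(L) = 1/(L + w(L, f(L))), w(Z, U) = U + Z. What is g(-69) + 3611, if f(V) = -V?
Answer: 17011/5 ≈ 3402.2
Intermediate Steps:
F(L) = -2 + 1/L (F(L) = -2 + 1/(L + (-L + L)) = -2 + 1/(L + 0) = -2 + 1/L)
g(A) = -9/5 + 3*A (g(A) = (-2 + 1/5) + A*3 = (-2 + ⅕) + 3*A = -9/5 + 3*A)
g(-69) + 3611 = (-9/5 + 3*(-69)) + 3611 = (-9/5 - 207) + 3611 = -1044/5 + 3611 = 17011/5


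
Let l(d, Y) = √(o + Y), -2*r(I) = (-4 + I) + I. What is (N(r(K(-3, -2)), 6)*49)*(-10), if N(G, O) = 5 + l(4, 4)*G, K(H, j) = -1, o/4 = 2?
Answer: -2450 - 2940*√3 ≈ -7542.2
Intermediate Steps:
o = 8 (o = 4*2 = 8)
r(I) = 2 - I (r(I) = -((-4 + I) + I)/2 = -(-4 + 2*I)/2 = 2 - I)
l(d, Y) = √(8 + Y)
N(G, O) = 5 + 2*G*√3 (N(G, O) = 5 + √(8 + 4)*G = 5 + √12*G = 5 + (2*√3)*G = 5 + 2*G*√3)
(N(r(K(-3, -2)), 6)*49)*(-10) = ((5 + 2*(2 - 1*(-1))*√3)*49)*(-10) = ((5 + 2*(2 + 1)*√3)*49)*(-10) = ((5 + 2*3*√3)*49)*(-10) = ((5 + 6*√3)*49)*(-10) = (245 + 294*√3)*(-10) = -2450 - 2940*√3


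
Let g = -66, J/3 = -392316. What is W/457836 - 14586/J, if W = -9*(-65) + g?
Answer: 202467553/14968032348 ≈ 0.013527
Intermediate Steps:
J = -1176948 (J = 3*(-392316) = -1176948)
W = 519 (W = -9*(-65) - 66 = 585 - 66 = 519)
W/457836 - 14586/J = 519/457836 - 14586/(-1176948) = 519*(1/457836) - 14586*(-1/1176948) = 173/152612 + 2431/196158 = 202467553/14968032348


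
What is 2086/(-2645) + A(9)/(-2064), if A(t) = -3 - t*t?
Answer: -340277/454940 ≈ -0.74796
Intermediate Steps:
A(t) = -3 - t²
2086/(-2645) + A(9)/(-2064) = 2086/(-2645) + (-3 - 1*9²)/(-2064) = 2086*(-1/2645) + (-3 - 1*81)*(-1/2064) = -2086/2645 + (-3 - 81)*(-1/2064) = -2086/2645 - 84*(-1/2064) = -2086/2645 + 7/172 = -340277/454940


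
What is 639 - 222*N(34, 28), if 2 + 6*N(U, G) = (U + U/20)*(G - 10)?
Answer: -115316/5 ≈ -23063.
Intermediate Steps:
N(U, G) = -1/3 + 7*U*(-10 + G)/40 (N(U, G) = -1/3 + ((U + U/20)*(G - 10))/6 = -1/3 + ((U + U*(1/20))*(-10 + G))/6 = -1/3 + ((U + U/20)*(-10 + G))/6 = -1/3 + ((21*U/20)*(-10 + G))/6 = -1/3 + (21*U*(-10 + G)/20)/6 = -1/3 + 7*U*(-10 + G)/40)
639 - 222*N(34, 28) = 639 - 222*(-1/3 - 7/4*34 + (7/40)*28*34) = 639 - 222*(-1/3 - 119/2 + 833/5) = 639 - 222*3203/30 = 639 - 118511/5 = -115316/5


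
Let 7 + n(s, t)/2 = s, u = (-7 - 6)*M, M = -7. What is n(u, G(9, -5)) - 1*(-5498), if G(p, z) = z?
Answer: 5666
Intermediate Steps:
u = 91 (u = (-7 - 6)*(-7) = -13*(-7) = 91)
n(s, t) = -14 + 2*s
n(u, G(9, -5)) - 1*(-5498) = (-14 + 2*91) - 1*(-5498) = (-14 + 182) + 5498 = 168 + 5498 = 5666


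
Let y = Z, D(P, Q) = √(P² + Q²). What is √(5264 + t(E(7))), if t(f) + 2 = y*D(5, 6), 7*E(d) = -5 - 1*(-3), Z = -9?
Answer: √(5262 - 9*√61) ≈ 72.053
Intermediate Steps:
E(d) = -2/7 (E(d) = (-5 - 1*(-3))/7 = (-5 + 3)/7 = (⅐)*(-2) = -2/7)
y = -9
t(f) = -2 - 9*√61 (t(f) = -2 - 9*√(5² + 6²) = -2 - 9*√(25 + 36) = -2 - 9*√61)
√(5264 + t(E(7))) = √(5264 + (-2 - 9*√61)) = √(5262 - 9*√61)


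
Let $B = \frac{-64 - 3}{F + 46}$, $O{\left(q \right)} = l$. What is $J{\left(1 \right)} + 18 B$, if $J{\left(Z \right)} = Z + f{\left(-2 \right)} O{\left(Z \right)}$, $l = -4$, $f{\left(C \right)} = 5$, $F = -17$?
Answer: $- \frac{1757}{29} \approx -60.586$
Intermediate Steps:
$O{\left(q \right)} = -4$
$B = - \frac{67}{29}$ ($B = \frac{-64 - 3}{-17 + 46} = - \frac{67}{29} \approx -2.3103$)
$J{\left(Z \right)} = -20 + Z$ ($J{\left(Z \right)} = Z + 5 \left(-4\right) = Z - 20 = -20 + Z$)
$J{\left(1 \right)} + 18 B = \left(-20 + 1\right) + 18 \left(- \frac{67}{29}\right) = -19 - \frac{1206}{29} = - \frac{1757}{29}$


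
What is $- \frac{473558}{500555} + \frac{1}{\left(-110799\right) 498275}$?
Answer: $- \frac{275203853661559}{290892910619025} \approx -0.94607$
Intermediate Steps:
$- \frac{473558}{500555} + \frac{1}{\left(-110799\right) 498275} = \left(-473558\right) \frac{1}{500555} - \frac{1}{55208371725} = - \frac{473558}{500555} - \frac{1}{55208371725} = - \frac{275203853661559}{290892910619025}$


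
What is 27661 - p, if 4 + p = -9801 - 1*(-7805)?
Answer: 29661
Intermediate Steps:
p = -2000 (p = -4 + (-9801 - 1*(-7805)) = -4 + (-9801 + 7805) = -4 - 1996 = -2000)
27661 - p = 27661 - 1*(-2000) = 27661 + 2000 = 29661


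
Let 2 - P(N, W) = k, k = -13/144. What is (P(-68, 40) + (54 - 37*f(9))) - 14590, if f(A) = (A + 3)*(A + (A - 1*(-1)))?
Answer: -3307667/144 ≈ -22970.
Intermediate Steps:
f(A) = (1 + 2*A)*(3 + A) (f(A) = (3 + A)*(A + (A + 1)) = (3 + A)*(A + (1 + A)) = (3 + A)*(1 + 2*A) = (1 + 2*A)*(3 + A))
k = -13/144 (k = -13*1/144 = -13/144 ≈ -0.090278)
P(N, W) = 301/144 (P(N, W) = 2 - 1*(-13/144) = 2 + 13/144 = 301/144)
(P(-68, 40) + (54 - 37*f(9))) - 14590 = (301/144 + (54 - 37*(3 + 2*9² + 7*9))) - 14590 = (301/144 + (54 - 37*(3 + 2*81 + 63))) - 14590 = (301/144 + (54 - 37*(3 + 162 + 63))) - 14590 = (301/144 + (54 - 37*228)) - 14590 = (301/144 + (54 - 8436)) - 14590 = (301/144 - 8382) - 14590 = -1206707/144 - 14590 = -3307667/144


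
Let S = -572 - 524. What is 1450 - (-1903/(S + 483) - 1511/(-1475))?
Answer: 1307320582/904175 ≈ 1445.9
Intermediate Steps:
S = -1096
1450 - (-1903/(S + 483) - 1511/(-1475)) = 1450 - (-1903/(-1096 + 483) - 1511/(-1475)) = 1450 - (-1903/(-613) - 1511*(-1/1475)) = 1450 - (-1903*(-1/613) + 1511/1475) = 1450 - (1903/613 + 1511/1475) = 1450 - 1*3733168/904175 = 1450 - 3733168/904175 = 1307320582/904175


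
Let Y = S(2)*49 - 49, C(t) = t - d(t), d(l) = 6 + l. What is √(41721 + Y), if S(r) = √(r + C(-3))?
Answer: √(41672 + 98*I) ≈ 204.14 + 0.24*I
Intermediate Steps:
C(t) = -6 (C(t) = t - (6 + t) = t + (-6 - t) = -6)
S(r) = √(-6 + r) (S(r) = √(r - 6) = √(-6 + r))
Y = -49 + 98*I (Y = √(-6 + 2)*49 - 49 = √(-4)*49 - 49 = (2*I)*49 - 49 = 98*I - 49 = -49 + 98*I ≈ -49.0 + 98.0*I)
√(41721 + Y) = √(41721 + (-49 + 98*I)) = √(41672 + 98*I)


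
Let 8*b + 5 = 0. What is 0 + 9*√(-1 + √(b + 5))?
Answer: 9*√(-4 + √70)/2 ≈ 9.4034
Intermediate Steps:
b = -5/8 (b = -5/8 + (⅛)*0 = -5/8 + 0 = -5/8 ≈ -0.62500)
0 + 9*√(-1 + √(b + 5)) = 0 + 9*√(-1 + √(-5/8 + 5)) = 0 + 9*√(-1 + √(35/8)) = 0 + 9*√(-1 + √70/4) = 9*√(-1 + √70/4)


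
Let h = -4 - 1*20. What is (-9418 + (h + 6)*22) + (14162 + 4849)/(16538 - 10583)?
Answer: -19474453/1985 ≈ -9810.8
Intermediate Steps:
h = -24 (h = -4 - 20 = -24)
(-9418 + (h + 6)*22) + (14162 + 4849)/(16538 - 10583) = (-9418 + (-24 + 6)*22) + (14162 + 4849)/(16538 - 10583) = (-9418 - 18*22) + 19011/5955 = (-9418 - 396) + 19011*(1/5955) = -9814 + 6337/1985 = -19474453/1985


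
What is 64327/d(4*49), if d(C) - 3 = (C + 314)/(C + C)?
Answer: 12608092/843 ≈ 14956.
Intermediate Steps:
d(C) = 3 + (314 + C)/(2*C) (d(C) = 3 + (C + 314)/(C + C) = 3 + (314 + C)/((2*C)) = 3 + (314 + C)*(1/(2*C)) = 3 + (314 + C)/(2*C))
64327/d(4*49) = 64327/(7/2 + 157/((4*49))) = 64327/(7/2 + 157/196) = 64327/(843/196) = 64327*(196/843) = 12608092/843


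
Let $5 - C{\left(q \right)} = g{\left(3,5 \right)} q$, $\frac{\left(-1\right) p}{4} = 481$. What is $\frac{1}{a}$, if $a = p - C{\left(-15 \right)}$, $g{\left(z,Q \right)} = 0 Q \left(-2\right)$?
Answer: $- \frac{1}{1929} \approx -0.0005184$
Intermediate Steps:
$p = -1924$ ($p = \left(-4\right) 481 = -1924$)
$g{\left(z,Q \right)} = 0$ ($g{\left(z,Q \right)} = 0 \left(-2\right) = 0$)
$C{\left(q \right)} = 5$ ($C{\left(q \right)} = 5 - 0 q = 5 - 0 = 5 + 0 = 5$)
$a = -1929$ ($a = -1924 - 5 = -1929$)
$\frac{1}{a} = \frac{1}{-1929} = - \frac{1}{1929}$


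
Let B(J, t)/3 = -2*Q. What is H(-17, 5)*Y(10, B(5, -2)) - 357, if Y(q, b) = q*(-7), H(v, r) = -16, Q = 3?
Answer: 763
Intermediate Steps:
B(J, t) = -18 (B(J, t) = 3*(-2*3) = 3*(-6) = -18)
Y(q, b) = -7*q
H(-17, 5)*Y(10, B(5, -2)) - 357 = -(-112)*10 - 357 = -16*(-70) - 357 = 1120 - 357 = 763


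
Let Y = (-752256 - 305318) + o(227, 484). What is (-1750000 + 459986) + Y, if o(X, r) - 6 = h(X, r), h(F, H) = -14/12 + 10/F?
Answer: -3197408213/1362 ≈ -2.3476e+6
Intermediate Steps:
h(F, H) = -7/6 + 10/F (h(F, H) = -14*1/12 + 10/F = -7/6 + 10/F)
o(X, r) = 29/6 + 10/X (o(X, r) = 6 + (-7/6 + 10/X) = 29/6 + 10/X)
Y = -1440409145/1362 (Y = (-752256 - 305318) + (29/6 + 10/227) = -1057574 + (29/6 + 10*(1/227)) = -1057574 + (29/6 + 10/227) = -1057574 + 6643/1362 = -1440409145/1362 ≈ -1.0576e+6)
(-1750000 + 459986) + Y = (-1750000 + 459986) - 1440409145/1362 = -1290014 - 1440409145/1362 = -3197408213/1362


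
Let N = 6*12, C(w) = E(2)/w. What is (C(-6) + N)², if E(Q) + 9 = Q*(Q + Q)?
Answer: 187489/36 ≈ 5208.0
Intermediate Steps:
E(Q) = -9 + 2*Q² (E(Q) = -9 + Q*(Q + Q) = -9 + Q*(2*Q) = -9 + 2*Q²)
C(w) = -1/w (C(w) = (-9 + 2*2²)/w = (-9 + 2*4)/w = (-9 + 8)/w = -1/w)
N = 72
(C(-6) + N)² = (-1/(-6) + 72)² = (-1*(-⅙) + 72)² = (⅙ + 72)² = (433/6)² = 187489/36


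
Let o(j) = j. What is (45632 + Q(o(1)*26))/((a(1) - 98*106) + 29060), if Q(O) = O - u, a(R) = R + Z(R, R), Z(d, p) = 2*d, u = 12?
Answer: 45646/18675 ≈ 2.4442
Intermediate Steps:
a(R) = 3*R (a(R) = R + 2*R = 3*R)
Q(O) = -12 + O (Q(O) = O - 1*12 = O - 12 = -12 + O)
(45632 + Q(o(1)*26))/((a(1) - 98*106) + 29060) = (45632 + (-12 + 1*26))/((3*1 - 98*106) + 29060) = (45632 + (-12 + 26))/((3 - 10388) + 29060) = (45632 + 14)/(-10385 + 29060) = 45646/18675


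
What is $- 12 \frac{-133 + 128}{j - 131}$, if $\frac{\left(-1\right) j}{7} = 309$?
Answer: $- \frac{30}{1147} \approx -0.026155$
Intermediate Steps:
$j = -2163$ ($j = \left(-7\right) 309 = -2163$)
$- 12 \frac{-133 + 128}{j - 131} = - 12 \frac{-133 + 128}{-2163 - 131} = - 12 \left(- \frac{5}{-2294}\right) = - 12 \left(\left(-5\right) \left(- \frac{1}{2294}\right)\right) = \left(-12\right) \frac{5}{2294} = - \frac{30}{1147}$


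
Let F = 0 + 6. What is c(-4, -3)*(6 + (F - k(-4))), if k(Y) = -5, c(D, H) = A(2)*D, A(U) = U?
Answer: -136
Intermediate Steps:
F = 6
c(D, H) = 2*D
c(-4, -3)*(6 + (F - k(-4))) = (2*(-4))*(6 + (6 - 1*(-5))) = -8*(6 + (6 + 5)) = -8*(6 + 11) = -8*17 = -136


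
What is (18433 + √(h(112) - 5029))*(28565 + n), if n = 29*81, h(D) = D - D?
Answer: 569837762 + 30914*I*√5029 ≈ 5.6984e+8 + 2.1923e+6*I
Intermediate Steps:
h(D) = 0
n = 2349
(18433 + √(h(112) - 5029))*(28565 + n) = (18433 + √(0 - 5029))*(28565 + 2349) = (18433 + √(-5029))*30914 = (18433 + I*√5029)*30914 = 569837762 + 30914*I*√5029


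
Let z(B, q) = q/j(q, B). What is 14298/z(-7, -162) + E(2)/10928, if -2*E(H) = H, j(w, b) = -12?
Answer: 104165687/98352 ≈ 1059.1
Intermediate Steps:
E(H) = -H/2
z(B, q) = -q/12 (z(B, q) = q/(-12) = q*(-1/12) = -q/12)
14298/z(-7, -162) + E(2)/10928 = 14298/((-1/12*(-162))) - ½*2/10928 = 14298/(27/2) - 1*1/10928 = 14298*(2/27) - 1/10928 = 9532/9 - 1/10928 = 104165687/98352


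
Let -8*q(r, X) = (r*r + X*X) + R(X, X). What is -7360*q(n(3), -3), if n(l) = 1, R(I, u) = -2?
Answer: 7360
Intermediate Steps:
q(r, X) = ¼ - X²/8 - r²/8 (q(r, X) = -((r*r + X*X) - 2)/8 = -((r² + X²) - 2)/8 = -((X² + r²) - 2)/8 = -(-2 + X² + r²)/8 = ¼ - X²/8 - r²/8)
-7360*q(n(3), -3) = -7360*(¼ - ⅛*(-3)² - ⅛*1²) = -7360*(¼ - ⅛*9 - ⅛*1) = -7360*(¼ - 9/8 - ⅛) = -7360*(-1) = 7360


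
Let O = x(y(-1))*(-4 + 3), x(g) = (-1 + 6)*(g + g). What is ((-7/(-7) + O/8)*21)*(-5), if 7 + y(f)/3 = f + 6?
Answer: -1785/2 ≈ -892.50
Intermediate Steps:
y(f) = -3 + 3*f (y(f) = -21 + 3*(f + 6) = -21 + 3*(6 + f) = -21 + (18 + 3*f) = -3 + 3*f)
x(g) = 10*g (x(g) = 5*(2*g) = 10*g)
O = 60 (O = (10*(-3 + 3*(-1)))*(-4 + 3) = (10*(-3 - 3))*(-1) = (10*(-6))*(-1) = -60*(-1) = 60)
((-7/(-7) + O/8)*21)*(-5) = ((-7/(-7) + 60/8)*21)*(-5) = ((-7*(-⅐) + 60*(⅛))*21)*(-5) = ((1 + 15/2)*21)*(-5) = ((17/2)*21)*(-5) = (357/2)*(-5) = -1785/2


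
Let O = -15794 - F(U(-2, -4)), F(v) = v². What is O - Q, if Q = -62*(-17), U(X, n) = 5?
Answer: -16873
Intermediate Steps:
O = -15819 (O = -15794 - 1*5² = -15794 - 1*25 = -15794 - 25 = -15819)
Q = 1054
O - Q = -15819 - 1*1054 = -15819 - 1054 = -16873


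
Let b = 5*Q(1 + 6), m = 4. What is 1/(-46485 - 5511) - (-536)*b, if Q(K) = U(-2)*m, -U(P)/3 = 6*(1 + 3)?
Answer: -40132592641/51996 ≈ -7.7184e+5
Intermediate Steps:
U(P) = -72 (U(P) = -18*(1 + 3) = -18*4 = -3*24 = -72)
Q(K) = -288 (Q(K) = -72*4 = -288)
b = -1440 (b = 5*(-288) = -1440)
1/(-46485 - 5511) - (-536)*b = 1/(-46485 - 5511) - (-536)*(-1440) = 1/(-51996) - 1*771840 = -1/51996 - 771840 = -40132592641/51996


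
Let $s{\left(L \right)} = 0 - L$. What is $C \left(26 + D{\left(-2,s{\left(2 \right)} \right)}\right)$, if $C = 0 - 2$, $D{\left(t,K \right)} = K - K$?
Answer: $-52$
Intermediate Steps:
$s{\left(L \right)} = - L$
$D{\left(t,K \right)} = 0$
$C = -2$
$C \left(26 + D{\left(-2,s{\left(2 \right)} \right)}\right) = - 2 \left(26 + 0\right) = \left(-2\right) 26 = -52$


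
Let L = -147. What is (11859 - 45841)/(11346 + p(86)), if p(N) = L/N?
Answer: -2922452/975609 ≈ -2.9955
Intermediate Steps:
p(N) = -147/N
(11859 - 45841)/(11346 + p(86)) = (11859 - 45841)/(11346 - 147/86) = -33982/(11346 - 147*1/86) = -33982/(11346 - 147/86) = -33982/975609/86 = -33982*86/975609 = -2922452/975609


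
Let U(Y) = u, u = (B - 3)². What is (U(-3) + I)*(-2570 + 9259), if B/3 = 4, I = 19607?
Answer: 131693032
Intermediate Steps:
B = 12 (B = 3*4 = 12)
u = 81 (u = (12 - 3)² = 9² = 81)
U(Y) = 81
(U(-3) + I)*(-2570 + 9259) = (81 + 19607)*(-2570 + 9259) = 19688*6689 = 131693032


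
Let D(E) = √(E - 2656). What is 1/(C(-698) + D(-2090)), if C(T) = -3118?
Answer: -1559/4863335 - I*√4746/9726670 ≈ -0.00032056 - 7.0827e-6*I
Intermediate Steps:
D(E) = √(-2656 + E)
1/(C(-698) + D(-2090)) = 1/(-3118 + √(-2656 - 2090)) = 1/(-3118 + √(-4746)) = 1/(-3118 + I*√4746)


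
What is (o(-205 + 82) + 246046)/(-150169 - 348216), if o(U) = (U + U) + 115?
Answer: -49183/99677 ≈ -0.49342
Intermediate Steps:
o(U) = 115 + 2*U (o(U) = 2*U + 115 = 115 + 2*U)
(o(-205 + 82) + 246046)/(-150169 - 348216) = ((115 + 2*(-205 + 82)) + 246046)/(-150169 - 348216) = ((115 + 2*(-123)) + 246046)/(-498385) = ((115 - 246) + 246046)*(-1/498385) = (-131 + 246046)*(-1/498385) = 245915*(-1/498385) = -49183/99677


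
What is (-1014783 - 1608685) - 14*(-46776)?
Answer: -1968604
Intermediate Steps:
(-1014783 - 1608685) - 14*(-46776) = -2623468 + 654864 = -1968604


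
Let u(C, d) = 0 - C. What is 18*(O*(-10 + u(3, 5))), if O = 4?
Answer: -936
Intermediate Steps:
u(C, d) = -C
18*(O*(-10 + u(3, 5))) = 18*(4*(-10 - 1*3)) = 18*(4*(-10 - 3)) = 18*(4*(-13)) = 18*(-52) = -936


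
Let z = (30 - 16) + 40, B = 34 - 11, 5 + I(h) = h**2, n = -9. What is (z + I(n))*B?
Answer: 2990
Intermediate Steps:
I(h) = -5 + h**2
B = 23
z = 54 (z = 14 + 40 = 54)
(z + I(n))*B = (54 + (-5 + (-9)**2))*23 = (54 + (-5 + 81))*23 = (54 + 76)*23 = 130*23 = 2990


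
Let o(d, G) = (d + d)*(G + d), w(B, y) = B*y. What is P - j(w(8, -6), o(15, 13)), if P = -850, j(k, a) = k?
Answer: -802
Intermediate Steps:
o(d, G) = 2*d*(G + d) (o(d, G) = (2*d)*(G + d) = 2*d*(G + d))
P - j(w(8, -6), o(15, 13)) = -850 - 8*(-6) = -850 - 1*(-48) = -850 + 48 = -802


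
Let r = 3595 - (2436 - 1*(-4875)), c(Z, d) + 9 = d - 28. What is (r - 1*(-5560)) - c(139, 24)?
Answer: 1857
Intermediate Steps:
c(Z, d) = -37 + d (c(Z, d) = -9 + (d - 28) = -9 + (-28 + d) = -37 + d)
r = -3716 (r = 3595 - (2436 + 4875) = 3595 - 1*7311 = 3595 - 7311 = -3716)
(r - 1*(-5560)) - c(139, 24) = (-3716 - 1*(-5560)) - (-37 + 24) = (-3716 + 5560) - 1*(-13) = 1844 + 13 = 1857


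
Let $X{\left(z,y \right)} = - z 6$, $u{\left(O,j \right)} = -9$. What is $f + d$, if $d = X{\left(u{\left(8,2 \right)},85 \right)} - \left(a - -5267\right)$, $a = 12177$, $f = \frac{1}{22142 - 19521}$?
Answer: $- \frac{45579189}{2621} \approx -17390.0$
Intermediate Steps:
$f = \frac{1}{2621} \approx 0.00038153$
$X{\left(z,y \right)} = - 6 z$
$d = -17390$ ($d = \left(-6\right) \left(-9\right) - \left(12177 - -5267\right) = 54 - \left(12177 + 5267\right) = 54 - 17444 = -17390$)
$f + d = \frac{1}{2621} - 17390 = - \frac{45579189}{2621}$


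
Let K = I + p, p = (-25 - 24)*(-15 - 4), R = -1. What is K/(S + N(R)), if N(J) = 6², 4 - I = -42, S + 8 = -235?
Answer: -977/207 ≈ -4.7198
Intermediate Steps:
S = -243 (S = -8 - 235 = -243)
I = 46 (I = 4 - 1*(-42) = 4 + 42 = 46)
N(J) = 36
p = 931 (p = -49*(-19) = 931)
K = 977 (K = 46 + 931 = 977)
K/(S + N(R)) = 977/(-243 + 36) = 977/(-207) = -1/207*977 = -977/207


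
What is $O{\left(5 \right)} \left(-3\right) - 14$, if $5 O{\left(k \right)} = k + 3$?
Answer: $- \frac{94}{5} \approx -18.8$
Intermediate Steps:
$O{\left(k \right)} = \frac{3}{5} + \frac{k}{5}$ ($O{\left(k \right)} = \frac{k + 3}{5} = \frac{3 + k}{5} = \frac{3}{5} + \frac{k}{5}$)
$O{\left(5 \right)} \left(-3\right) - 14 = \left(\frac{3}{5} + \frac{1}{5} \cdot 5\right) \left(-3\right) - 14 = \left(\frac{3}{5} + 1\right) \left(-3\right) - 14 = \frac{8}{5} \left(-3\right) - 14 = - \frac{24}{5} - 14 = - \frac{94}{5}$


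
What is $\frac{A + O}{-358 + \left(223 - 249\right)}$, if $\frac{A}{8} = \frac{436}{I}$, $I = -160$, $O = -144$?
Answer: $\frac{829}{1920} \approx 0.43177$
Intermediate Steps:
$A = - \frac{109}{5}$ ($A = 8 \frac{436}{-160} = 8 \cdot 436 \left(- \frac{1}{160}\right) = 8 \left(- \frac{109}{40}\right) = - \frac{109}{5} \approx -21.8$)
$\frac{A + O}{-358 + \left(223 - 249\right)} = \frac{- \frac{109}{5} - 144}{-358 + \left(223 - 249\right)} = - \frac{829}{5 \left(-358 - 26\right)} = - \frac{829}{5 \left(-384\right)} = \left(- \frac{829}{5}\right) \left(- \frac{1}{384}\right) = \frac{829}{1920}$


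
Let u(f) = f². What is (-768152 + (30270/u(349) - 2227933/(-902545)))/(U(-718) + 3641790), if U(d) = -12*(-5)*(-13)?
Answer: -84443329372354357/400259446296180450 ≈ -0.21097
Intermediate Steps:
U(d) = -780 (U(d) = 60*(-13) = -780)
(-768152 + (30270/u(349) - 2227933/(-902545)))/(U(-718) + 3641790) = (-768152 + (30270/(349²) - 2227933/(-902545)))/(-780 + 3641790) = (-768152 + (30270/121801 - 2227933*(-1/902545)))/3641010 = (-768152 + (30270*(1/121801) + 2227933/902545))*(1/3641010) = (-768152 + (30270/121801 + 2227933/902545))*(1/3641010) = (-768152 + 298684504483/109930883545)*(1/3641010) = -84443329372354357/109930883545*1/3641010 = -84443329372354357/400259446296180450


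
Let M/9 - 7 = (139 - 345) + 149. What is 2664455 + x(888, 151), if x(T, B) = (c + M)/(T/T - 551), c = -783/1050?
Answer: 512907745261/192500 ≈ 2.6645e+6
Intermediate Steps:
c = -261/350 (c = -783*1/1050 = -261/350 ≈ -0.74571)
M = -450 (M = 63 + 9*((139 - 345) + 149) = 63 + 9*(-206 + 149) = 63 + 9*(-57) = 63 - 513 = -450)
x(T, B) = 157761/192500 (x(T, B) = (-261/350 - 450)/(T/T - 551) = -157761/(350*(1 - 551)) = -157761/350/(-550) = -157761/350*(-1/550) = 157761/192500)
2664455 + x(888, 151) = 2664455 + 157761/192500 = 512907745261/192500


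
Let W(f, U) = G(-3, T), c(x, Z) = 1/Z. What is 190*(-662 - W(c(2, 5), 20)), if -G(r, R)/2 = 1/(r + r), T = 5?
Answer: -377530/3 ≈ -1.2584e+5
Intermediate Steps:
G(r, R) = -1/r (G(r, R) = -2/(r + r) = -2*1/(2*r) = -1/r)
W(f, U) = 1/3 (W(f, U) = -1/(-3) = -1*(-1/3) = 1/3)
190*(-662 - W(c(2, 5), 20)) = 190*(-662 - 1*1/3) = 190*(-662 - 1/3) = 190*(-1987/3) = -377530/3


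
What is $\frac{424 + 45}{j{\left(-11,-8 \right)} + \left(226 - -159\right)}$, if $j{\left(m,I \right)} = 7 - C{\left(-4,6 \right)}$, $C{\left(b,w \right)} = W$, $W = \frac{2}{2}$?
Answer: $\frac{469}{391} \approx 1.1995$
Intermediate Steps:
$W = 1$ ($W = 2 \cdot \frac{1}{2} = 1$)
$C{\left(b,w \right)} = 1$
$j{\left(m,I \right)} = 6$ ($j{\left(m,I \right)} = 7 - 1 = 6$)
$\frac{424 + 45}{j{\left(-11,-8 \right)} + \left(226 - -159\right)} = \frac{424 + 45}{6 + \left(226 - -159\right)} = \frac{469}{6 + \left(226 + 159\right)} = \frac{469}{6 + 385} = \frac{469}{391}$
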